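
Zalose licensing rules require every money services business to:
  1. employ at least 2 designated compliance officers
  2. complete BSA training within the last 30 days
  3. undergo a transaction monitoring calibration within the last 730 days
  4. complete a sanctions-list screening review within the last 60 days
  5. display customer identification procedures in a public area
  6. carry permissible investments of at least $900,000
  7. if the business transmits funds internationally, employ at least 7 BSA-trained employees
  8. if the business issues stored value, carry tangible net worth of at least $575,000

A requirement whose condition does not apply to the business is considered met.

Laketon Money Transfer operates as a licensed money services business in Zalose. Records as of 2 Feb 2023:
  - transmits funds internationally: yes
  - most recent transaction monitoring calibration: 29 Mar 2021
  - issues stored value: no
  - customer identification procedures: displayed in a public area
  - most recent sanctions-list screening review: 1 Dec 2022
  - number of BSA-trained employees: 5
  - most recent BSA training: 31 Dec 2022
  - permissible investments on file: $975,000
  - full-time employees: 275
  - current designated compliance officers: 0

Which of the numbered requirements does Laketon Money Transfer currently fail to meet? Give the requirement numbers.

1. designated compliance officers 0 < 2 → not met
2. BSA training 33 days ago vs limit 30 → not met
3. transaction monitoring calibration 675 days ago vs limit 730 → met
4. sanctions-list screening review 63 days ago vs limit 60 → not met
5. customer identification procedures present → met
6. permissible investments $975,000 ≥ $900,000 → met
7. condition 'transmits funds internationally' holds; BSA-trained employees 5 < 7 → not met
8. condition 'issues stored value' does not hold → requirement n/a → met
Not met: 1, 2, 4, 7

1, 2, 4, 7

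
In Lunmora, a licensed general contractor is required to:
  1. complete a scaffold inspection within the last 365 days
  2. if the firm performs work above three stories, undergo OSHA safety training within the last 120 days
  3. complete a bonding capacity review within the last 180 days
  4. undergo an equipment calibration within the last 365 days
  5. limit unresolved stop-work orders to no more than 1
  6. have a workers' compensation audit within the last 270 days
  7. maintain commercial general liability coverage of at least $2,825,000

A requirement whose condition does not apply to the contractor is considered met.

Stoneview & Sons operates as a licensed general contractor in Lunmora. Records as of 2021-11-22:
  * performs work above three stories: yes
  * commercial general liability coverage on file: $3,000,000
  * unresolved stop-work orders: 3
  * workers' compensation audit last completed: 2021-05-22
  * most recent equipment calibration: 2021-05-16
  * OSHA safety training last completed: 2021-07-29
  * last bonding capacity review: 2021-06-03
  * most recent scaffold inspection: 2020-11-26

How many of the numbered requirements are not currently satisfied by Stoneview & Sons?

1

1. scaffold inspection 361 days ago vs limit 365 → met
2. condition 'performs work above three stories' holds; OSHA safety training 116 days ago vs limit 120 → met
3. bonding capacity review 172 days ago vs limit 180 → met
4. equipment calibration 190 days ago vs limit 365 → met
5. unresolved stop-work orders 3 > 1 → not met
6. workers' compensation audit 184 days ago vs limit 270 → met
7. commercial general liability coverage $3,000,000 ≥ $2,825,000 → met
Not met: 1 of 7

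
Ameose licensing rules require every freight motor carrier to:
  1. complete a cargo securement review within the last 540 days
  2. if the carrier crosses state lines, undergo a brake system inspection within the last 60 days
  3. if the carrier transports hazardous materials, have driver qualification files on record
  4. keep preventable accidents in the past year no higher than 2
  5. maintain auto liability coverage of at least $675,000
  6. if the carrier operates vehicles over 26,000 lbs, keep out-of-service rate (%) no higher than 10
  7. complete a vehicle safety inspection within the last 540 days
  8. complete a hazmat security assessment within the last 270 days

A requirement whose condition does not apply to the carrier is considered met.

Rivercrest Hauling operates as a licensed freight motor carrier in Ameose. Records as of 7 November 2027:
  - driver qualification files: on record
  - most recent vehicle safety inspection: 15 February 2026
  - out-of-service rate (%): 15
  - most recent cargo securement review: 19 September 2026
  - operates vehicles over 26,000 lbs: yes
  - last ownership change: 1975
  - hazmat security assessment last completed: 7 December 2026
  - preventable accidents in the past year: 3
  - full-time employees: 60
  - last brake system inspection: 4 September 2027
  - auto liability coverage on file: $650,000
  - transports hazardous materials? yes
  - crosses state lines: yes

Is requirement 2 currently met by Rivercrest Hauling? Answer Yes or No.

No

2. condition 'crosses state lines' holds; brake system inspection 64 days ago vs limit 60 → not met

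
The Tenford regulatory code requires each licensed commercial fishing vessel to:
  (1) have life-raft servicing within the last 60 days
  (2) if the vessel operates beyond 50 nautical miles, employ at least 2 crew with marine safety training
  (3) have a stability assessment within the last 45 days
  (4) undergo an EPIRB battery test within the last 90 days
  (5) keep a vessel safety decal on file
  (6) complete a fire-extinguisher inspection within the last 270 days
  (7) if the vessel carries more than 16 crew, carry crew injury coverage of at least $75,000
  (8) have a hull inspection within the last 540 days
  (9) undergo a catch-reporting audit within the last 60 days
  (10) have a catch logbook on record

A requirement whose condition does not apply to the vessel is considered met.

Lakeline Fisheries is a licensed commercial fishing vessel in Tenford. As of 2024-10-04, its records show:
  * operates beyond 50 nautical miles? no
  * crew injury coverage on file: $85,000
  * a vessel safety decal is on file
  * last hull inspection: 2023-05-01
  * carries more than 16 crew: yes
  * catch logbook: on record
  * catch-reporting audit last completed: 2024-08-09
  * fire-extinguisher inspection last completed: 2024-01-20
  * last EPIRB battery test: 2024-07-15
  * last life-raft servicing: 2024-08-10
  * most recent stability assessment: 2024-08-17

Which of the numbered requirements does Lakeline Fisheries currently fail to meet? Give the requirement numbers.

3

1. life-raft servicing 55 days ago vs limit 60 → met
2. condition 'operates beyond 50 nautical miles' does not hold → requirement n/a → met
3. stability assessment 48 days ago vs limit 45 → not met
4. EPIRB battery test 81 days ago vs limit 90 → met
5. vessel safety decal present → met
6. fire-extinguisher inspection 258 days ago vs limit 270 → met
7. condition 'carries more than 16 crew' holds; crew injury coverage $85,000 ≥ $75,000 → met
8. hull inspection 522 days ago vs limit 540 → met
9. catch-reporting audit 56 days ago vs limit 60 → met
10. catch logbook present → met
Not met: 3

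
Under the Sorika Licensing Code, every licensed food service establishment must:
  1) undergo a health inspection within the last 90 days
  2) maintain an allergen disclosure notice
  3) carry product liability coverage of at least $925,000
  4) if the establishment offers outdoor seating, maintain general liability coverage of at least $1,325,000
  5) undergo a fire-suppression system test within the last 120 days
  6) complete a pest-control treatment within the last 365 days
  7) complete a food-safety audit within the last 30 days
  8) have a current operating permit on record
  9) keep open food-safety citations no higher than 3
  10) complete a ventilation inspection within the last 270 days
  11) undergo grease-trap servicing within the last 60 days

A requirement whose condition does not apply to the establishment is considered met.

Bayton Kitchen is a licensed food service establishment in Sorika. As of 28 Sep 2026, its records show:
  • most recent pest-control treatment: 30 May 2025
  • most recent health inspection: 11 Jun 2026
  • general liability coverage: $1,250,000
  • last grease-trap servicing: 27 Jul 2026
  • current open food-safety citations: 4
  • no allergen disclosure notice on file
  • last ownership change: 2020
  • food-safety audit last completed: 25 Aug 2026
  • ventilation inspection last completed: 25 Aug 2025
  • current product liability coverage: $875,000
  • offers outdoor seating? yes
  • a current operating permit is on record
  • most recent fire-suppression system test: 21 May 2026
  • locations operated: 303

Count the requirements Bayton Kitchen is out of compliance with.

1. health inspection 109 days ago vs limit 90 → not met
2. allergen disclosure notice absent → not met
3. product liability coverage $875,000 < $925,000 → not met
4. condition 'offers outdoor seating' holds; general liability coverage $1,250,000 < $1,325,000 → not met
5. fire-suppression system test 130 days ago vs limit 120 → not met
6. pest-control treatment 486 days ago vs limit 365 → not met
7. food-safety audit 34 days ago vs limit 30 → not met
8. current operating permit present → met
9. open food-safety citations 4 > 3 → not met
10. ventilation inspection 399 days ago vs limit 270 → not met
11. grease-trap servicing 63 days ago vs limit 60 → not met
Not met: 10 of 11

10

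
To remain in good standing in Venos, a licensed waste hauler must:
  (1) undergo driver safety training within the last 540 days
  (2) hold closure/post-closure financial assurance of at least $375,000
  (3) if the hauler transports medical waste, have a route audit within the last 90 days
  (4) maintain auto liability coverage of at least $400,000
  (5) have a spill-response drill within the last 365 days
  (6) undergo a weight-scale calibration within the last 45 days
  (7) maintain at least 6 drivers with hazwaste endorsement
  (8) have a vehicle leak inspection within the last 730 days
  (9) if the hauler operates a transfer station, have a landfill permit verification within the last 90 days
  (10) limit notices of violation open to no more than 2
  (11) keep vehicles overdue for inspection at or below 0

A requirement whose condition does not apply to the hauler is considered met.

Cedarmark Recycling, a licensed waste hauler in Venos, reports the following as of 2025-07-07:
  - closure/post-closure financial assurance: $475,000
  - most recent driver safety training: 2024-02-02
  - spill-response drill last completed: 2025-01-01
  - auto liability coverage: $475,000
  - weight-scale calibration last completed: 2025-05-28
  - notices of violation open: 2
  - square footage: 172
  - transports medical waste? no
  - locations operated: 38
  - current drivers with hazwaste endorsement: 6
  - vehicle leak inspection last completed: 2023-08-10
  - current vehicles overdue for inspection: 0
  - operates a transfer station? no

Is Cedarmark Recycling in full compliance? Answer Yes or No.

Yes

1. driver safety training 521 days ago vs limit 540 → met
2. closure/post-closure financial assurance $475,000 ≥ $375,000 → met
3. condition 'transports medical waste' does not hold → requirement n/a → met
4. auto liability coverage $475,000 ≥ $400,000 → met
5. spill-response drill 187 days ago vs limit 365 → met
6. weight-scale calibration 40 days ago vs limit 45 → met
7. drivers with hazwaste endorsement 6 ≥ 6 → met
8. vehicle leak inspection 697 days ago vs limit 730 → met
9. condition 'operates a transfer station' does not hold → requirement n/a → met
10. notices of violation open 2 ≤ 2 → met
11. vehicles overdue for inspection 0 ≤ 0 → met
All met.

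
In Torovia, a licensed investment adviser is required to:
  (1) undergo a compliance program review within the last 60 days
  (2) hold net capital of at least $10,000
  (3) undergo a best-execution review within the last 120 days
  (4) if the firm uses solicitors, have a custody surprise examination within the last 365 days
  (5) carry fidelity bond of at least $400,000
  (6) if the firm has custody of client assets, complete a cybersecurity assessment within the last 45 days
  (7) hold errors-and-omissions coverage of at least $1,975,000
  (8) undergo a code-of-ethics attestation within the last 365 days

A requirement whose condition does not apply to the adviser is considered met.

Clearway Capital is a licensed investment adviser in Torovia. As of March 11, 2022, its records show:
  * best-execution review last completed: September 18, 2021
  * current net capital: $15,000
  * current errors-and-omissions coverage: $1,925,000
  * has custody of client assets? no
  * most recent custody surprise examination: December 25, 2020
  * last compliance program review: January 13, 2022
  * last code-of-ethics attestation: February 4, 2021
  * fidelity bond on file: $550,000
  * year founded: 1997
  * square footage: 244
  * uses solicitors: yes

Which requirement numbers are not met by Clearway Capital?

3, 4, 7, 8

1. compliance program review 57 days ago vs limit 60 → met
2. net capital $15,000 ≥ $10,000 → met
3. best-execution review 174 days ago vs limit 120 → not met
4. condition 'uses solicitors' holds; custody surprise examination 441 days ago vs limit 365 → not met
5. fidelity bond $550,000 ≥ $400,000 → met
6. condition 'has custody of client assets' does not hold → requirement n/a → met
7. errors-and-omissions coverage $1,925,000 < $1,975,000 → not met
8. code-of-ethics attestation 400 days ago vs limit 365 → not met
Not met: 3, 4, 7, 8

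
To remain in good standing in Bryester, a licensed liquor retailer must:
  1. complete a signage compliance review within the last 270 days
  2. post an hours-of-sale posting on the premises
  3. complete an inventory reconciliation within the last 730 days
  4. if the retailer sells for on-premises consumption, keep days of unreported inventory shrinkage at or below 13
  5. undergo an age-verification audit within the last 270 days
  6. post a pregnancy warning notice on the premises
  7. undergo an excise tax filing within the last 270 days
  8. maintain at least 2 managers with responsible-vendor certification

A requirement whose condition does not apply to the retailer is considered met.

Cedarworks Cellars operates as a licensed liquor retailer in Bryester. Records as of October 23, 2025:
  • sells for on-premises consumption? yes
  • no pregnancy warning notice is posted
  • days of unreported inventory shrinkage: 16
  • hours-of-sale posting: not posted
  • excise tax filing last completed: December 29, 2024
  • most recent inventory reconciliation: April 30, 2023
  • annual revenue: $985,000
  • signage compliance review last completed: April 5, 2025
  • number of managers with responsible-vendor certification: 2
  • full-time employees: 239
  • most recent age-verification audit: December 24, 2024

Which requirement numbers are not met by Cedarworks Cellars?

2, 3, 4, 5, 6, 7

1. signage compliance review 201 days ago vs limit 270 → met
2. hours-of-sale posting absent → not met
3. inventory reconciliation 907 days ago vs limit 730 → not met
4. condition 'sells for on-premises consumption' holds; days of unreported inventory shrinkage 16 > 13 → not met
5. age-verification audit 303 days ago vs limit 270 → not met
6. pregnancy warning notice absent → not met
7. excise tax filing 298 days ago vs limit 270 → not met
8. managers with responsible-vendor certification 2 ≥ 2 → met
Not met: 2, 3, 4, 5, 6, 7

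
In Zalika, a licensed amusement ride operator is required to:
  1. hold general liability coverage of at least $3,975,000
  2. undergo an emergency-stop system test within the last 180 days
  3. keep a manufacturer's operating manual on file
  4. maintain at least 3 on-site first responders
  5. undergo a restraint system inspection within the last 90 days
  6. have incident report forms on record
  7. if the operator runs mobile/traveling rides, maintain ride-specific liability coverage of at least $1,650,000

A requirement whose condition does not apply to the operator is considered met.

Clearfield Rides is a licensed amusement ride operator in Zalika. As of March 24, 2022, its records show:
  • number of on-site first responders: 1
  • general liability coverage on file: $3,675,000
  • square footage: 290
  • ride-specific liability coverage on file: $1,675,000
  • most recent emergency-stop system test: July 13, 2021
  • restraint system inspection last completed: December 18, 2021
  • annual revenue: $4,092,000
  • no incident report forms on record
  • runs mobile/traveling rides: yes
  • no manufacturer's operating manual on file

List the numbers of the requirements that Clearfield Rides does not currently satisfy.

1. general liability coverage $3,675,000 < $3,975,000 → not met
2. emergency-stop system test 254 days ago vs limit 180 → not met
3. manufacturer's operating manual absent → not met
4. on-site first responders 1 < 3 → not met
5. restraint system inspection 96 days ago vs limit 90 → not met
6. incident report forms absent → not met
7. condition 'runs mobile/traveling rides' holds; ride-specific liability coverage $1,675,000 ≥ $1,650,000 → met
Not met: 1, 2, 3, 4, 5, 6

1, 2, 3, 4, 5, 6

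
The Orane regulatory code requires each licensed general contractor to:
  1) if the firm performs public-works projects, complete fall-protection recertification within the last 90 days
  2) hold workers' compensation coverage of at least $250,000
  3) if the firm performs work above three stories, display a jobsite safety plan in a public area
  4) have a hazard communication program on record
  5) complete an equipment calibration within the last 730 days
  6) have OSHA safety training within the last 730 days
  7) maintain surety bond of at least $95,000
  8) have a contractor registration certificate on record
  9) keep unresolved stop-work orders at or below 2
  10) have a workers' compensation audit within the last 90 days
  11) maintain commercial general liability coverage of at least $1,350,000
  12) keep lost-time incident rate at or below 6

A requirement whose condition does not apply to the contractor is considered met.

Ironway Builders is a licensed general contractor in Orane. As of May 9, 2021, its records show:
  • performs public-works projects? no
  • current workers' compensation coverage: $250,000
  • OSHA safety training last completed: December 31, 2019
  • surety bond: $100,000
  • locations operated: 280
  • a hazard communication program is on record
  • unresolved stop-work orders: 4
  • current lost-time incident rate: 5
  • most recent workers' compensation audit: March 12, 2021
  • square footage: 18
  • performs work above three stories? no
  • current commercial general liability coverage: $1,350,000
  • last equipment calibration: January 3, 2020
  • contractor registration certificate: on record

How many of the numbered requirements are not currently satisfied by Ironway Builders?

1

1. condition 'performs public-works projects' does not hold → requirement n/a → met
2. workers' compensation coverage $250,000 ≥ $250,000 → met
3. condition 'performs work above three stories' does not hold → requirement n/a → met
4. hazard communication program present → met
5. equipment calibration 492 days ago vs limit 730 → met
6. OSHA safety training 495 days ago vs limit 730 → met
7. surety bond $100,000 ≥ $95,000 → met
8. contractor registration certificate present → met
9. unresolved stop-work orders 4 > 2 → not met
10. workers' compensation audit 58 days ago vs limit 90 → met
11. commercial general liability coverage $1,350,000 ≥ $1,350,000 → met
12. lost-time incident rate 5 ≤ 6 → met
Not met: 1 of 12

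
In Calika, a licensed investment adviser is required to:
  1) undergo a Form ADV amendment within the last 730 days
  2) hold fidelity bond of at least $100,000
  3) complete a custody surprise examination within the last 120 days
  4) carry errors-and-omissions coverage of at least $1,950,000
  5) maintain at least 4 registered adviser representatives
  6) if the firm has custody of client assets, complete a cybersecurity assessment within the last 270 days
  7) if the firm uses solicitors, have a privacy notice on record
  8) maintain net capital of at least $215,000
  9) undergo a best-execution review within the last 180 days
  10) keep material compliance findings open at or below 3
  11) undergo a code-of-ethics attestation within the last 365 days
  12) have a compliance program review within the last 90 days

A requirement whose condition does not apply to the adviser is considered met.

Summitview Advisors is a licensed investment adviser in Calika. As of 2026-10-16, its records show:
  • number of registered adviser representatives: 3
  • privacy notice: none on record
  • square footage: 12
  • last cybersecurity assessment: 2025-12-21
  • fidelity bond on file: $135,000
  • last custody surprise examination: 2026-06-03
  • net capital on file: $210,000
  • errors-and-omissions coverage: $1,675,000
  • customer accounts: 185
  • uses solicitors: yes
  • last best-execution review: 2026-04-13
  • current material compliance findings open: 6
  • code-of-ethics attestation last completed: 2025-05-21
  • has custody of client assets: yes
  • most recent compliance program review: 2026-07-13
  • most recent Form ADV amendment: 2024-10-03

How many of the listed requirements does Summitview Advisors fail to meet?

1. Form ADV amendment 743 days ago vs limit 730 → not met
2. fidelity bond $135,000 ≥ $100,000 → met
3. custody surprise examination 135 days ago vs limit 120 → not met
4. errors-and-omissions coverage $1,675,000 < $1,950,000 → not met
5. registered adviser representatives 3 < 4 → not met
6. condition 'has custody of client assets' holds; cybersecurity assessment 299 days ago vs limit 270 → not met
7. condition 'uses solicitors' holds; privacy notice absent → not met
8. net capital $210,000 < $215,000 → not met
9. best-execution review 186 days ago vs limit 180 → not met
10. material compliance findings open 6 > 3 → not met
11. code-of-ethics attestation 513 days ago vs limit 365 → not met
12. compliance program review 95 days ago vs limit 90 → not met
Not met: 11 of 12

11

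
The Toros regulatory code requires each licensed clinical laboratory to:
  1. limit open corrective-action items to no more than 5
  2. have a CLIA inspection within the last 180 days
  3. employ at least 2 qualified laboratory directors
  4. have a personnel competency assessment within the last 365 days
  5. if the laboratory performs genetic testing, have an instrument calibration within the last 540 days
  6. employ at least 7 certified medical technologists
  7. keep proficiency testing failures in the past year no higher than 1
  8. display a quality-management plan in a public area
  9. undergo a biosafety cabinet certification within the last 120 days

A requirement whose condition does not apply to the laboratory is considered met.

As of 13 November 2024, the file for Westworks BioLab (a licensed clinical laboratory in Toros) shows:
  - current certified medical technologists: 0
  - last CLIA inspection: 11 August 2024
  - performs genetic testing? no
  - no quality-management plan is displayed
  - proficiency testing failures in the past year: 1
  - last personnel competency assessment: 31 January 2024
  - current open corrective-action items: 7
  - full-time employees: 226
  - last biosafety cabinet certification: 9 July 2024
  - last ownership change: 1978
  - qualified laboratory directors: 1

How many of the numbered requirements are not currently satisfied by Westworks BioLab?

5

1. open corrective-action items 7 > 5 → not met
2. CLIA inspection 94 days ago vs limit 180 → met
3. qualified laboratory directors 1 < 2 → not met
4. personnel competency assessment 287 days ago vs limit 365 → met
5. condition 'performs genetic testing' does not hold → requirement n/a → met
6. certified medical technologists 0 < 7 → not met
7. proficiency testing failures in the past year 1 ≤ 1 → met
8. quality-management plan absent → not met
9. biosafety cabinet certification 127 days ago vs limit 120 → not met
Not met: 5 of 9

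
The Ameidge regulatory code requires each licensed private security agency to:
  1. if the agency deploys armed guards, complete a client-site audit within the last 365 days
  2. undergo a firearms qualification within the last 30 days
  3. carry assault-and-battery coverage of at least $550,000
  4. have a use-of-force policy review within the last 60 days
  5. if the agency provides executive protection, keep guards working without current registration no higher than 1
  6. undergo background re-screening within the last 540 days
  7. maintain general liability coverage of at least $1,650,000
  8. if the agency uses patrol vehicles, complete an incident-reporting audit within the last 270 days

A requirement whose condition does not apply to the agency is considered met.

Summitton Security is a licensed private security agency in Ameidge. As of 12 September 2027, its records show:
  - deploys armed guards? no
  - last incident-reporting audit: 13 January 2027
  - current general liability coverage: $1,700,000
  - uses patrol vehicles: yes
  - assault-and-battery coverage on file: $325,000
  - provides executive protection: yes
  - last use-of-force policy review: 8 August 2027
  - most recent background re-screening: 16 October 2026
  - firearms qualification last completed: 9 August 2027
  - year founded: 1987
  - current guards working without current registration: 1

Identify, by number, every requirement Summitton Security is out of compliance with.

2, 3

1. condition 'deploys armed guards' does not hold → requirement n/a → met
2. firearms qualification 34 days ago vs limit 30 → not met
3. assault-and-battery coverage $325,000 < $550,000 → not met
4. use-of-force policy review 35 days ago vs limit 60 → met
5. condition 'provides executive protection' holds; guards working without current registration 1 ≤ 1 → met
6. background re-screening 331 days ago vs limit 540 → met
7. general liability coverage $1,700,000 ≥ $1,650,000 → met
8. condition 'uses patrol vehicles' holds; incident-reporting audit 242 days ago vs limit 270 → met
Not met: 2, 3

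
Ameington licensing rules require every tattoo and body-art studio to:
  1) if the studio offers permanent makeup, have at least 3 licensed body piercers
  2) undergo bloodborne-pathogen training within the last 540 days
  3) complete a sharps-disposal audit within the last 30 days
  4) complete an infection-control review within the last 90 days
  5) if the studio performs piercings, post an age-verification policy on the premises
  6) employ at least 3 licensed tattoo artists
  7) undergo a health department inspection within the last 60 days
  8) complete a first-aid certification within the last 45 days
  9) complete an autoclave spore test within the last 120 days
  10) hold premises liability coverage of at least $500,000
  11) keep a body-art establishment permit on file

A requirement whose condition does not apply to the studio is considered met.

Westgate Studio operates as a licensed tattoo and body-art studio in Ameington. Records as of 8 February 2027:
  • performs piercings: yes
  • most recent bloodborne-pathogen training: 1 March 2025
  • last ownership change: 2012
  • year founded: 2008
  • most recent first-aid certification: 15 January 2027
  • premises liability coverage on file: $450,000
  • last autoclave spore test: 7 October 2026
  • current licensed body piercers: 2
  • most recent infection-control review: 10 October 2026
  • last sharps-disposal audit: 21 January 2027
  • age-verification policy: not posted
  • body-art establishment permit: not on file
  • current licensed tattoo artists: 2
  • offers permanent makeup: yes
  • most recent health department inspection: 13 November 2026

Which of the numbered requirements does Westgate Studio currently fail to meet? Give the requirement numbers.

1, 2, 4, 5, 6, 7, 9, 10, 11

1. condition 'offers permanent makeup' holds; licensed body piercers 2 < 3 → not met
2. bloodborne-pathogen training 709 days ago vs limit 540 → not met
3. sharps-disposal audit 18 days ago vs limit 30 → met
4. infection-control review 121 days ago vs limit 90 → not met
5. condition 'performs piercings' holds; age-verification policy absent → not met
6. licensed tattoo artists 2 < 3 → not met
7. health department inspection 87 days ago vs limit 60 → not met
8. first-aid certification 24 days ago vs limit 45 → met
9. autoclave spore test 124 days ago vs limit 120 → not met
10. premises liability coverage $450,000 < $500,000 → not met
11. body-art establishment permit absent → not met
Not met: 1, 2, 4, 5, 6, 7, 9, 10, 11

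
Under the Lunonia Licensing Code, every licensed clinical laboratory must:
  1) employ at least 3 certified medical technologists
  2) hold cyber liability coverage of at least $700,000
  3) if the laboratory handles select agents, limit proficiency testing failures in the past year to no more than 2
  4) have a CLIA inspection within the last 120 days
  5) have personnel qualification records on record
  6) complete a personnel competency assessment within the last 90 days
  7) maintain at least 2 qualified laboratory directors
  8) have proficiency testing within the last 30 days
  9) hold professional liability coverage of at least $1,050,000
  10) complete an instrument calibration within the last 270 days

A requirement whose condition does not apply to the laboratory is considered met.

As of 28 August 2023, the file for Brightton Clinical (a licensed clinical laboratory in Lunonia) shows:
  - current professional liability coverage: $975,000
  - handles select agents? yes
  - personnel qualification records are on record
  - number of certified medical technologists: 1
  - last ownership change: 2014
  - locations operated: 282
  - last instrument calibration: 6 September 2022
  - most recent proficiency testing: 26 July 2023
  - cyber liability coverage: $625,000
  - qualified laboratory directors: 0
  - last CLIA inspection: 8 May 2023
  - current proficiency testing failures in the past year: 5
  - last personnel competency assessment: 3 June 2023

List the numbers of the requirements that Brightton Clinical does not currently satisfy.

1. certified medical technologists 1 < 3 → not met
2. cyber liability coverage $625,000 < $700,000 → not met
3. condition 'handles select agents' holds; proficiency testing failures in the past year 5 > 2 → not met
4. CLIA inspection 112 days ago vs limit 120 → met
5. personnel qualification records present → met
6. personnel competency assessment 86 days ago vs limit 90 → met
7. qualified laboratory directors 0 < 2 → not met
8. proficiency testing 33 days ago vs limit 30 → not met
9. professional liability coverage $975,000 < $1,050,000 → not met
10. instrument calibration 356 days ago vs limit 270 → not met
Not met: 1, 2, 3, 7, 8, 9, 10

1, 2, 3, 7, 8, 9, 10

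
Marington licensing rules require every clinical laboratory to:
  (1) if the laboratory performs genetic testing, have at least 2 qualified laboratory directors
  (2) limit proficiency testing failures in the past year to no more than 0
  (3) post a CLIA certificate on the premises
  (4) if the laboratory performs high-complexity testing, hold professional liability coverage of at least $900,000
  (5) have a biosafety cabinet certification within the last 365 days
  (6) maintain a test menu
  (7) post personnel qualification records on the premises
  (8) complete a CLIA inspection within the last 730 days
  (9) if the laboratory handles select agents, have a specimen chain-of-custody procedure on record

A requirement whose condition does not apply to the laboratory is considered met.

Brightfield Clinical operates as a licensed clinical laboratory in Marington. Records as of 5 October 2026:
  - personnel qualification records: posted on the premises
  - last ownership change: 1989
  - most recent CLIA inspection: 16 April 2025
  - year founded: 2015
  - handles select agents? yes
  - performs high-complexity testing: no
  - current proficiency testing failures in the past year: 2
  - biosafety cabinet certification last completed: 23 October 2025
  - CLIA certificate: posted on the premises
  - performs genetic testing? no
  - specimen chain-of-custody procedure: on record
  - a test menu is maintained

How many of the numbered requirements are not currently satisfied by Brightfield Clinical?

1

1. condition 'performs genetic testing' does not hold → requirement n/a → met
2. proficiency testing failures in the past year 2 > 0 → not met
3. CLIA certificate present → met
4. condition 'performs high-complexity testing' does not hold → requirement n/a → met
5. biosafety cabinet certification 347 days ago vs limit 365 → met
6. test menu present → met
7. personnel qualification records present → met
8. CLIA inspection 537 days ago vs limit 730 → met
9. condition 'handles select agents' holds; specimen chain-of-custody procedure present → met
Not met: 1 of 9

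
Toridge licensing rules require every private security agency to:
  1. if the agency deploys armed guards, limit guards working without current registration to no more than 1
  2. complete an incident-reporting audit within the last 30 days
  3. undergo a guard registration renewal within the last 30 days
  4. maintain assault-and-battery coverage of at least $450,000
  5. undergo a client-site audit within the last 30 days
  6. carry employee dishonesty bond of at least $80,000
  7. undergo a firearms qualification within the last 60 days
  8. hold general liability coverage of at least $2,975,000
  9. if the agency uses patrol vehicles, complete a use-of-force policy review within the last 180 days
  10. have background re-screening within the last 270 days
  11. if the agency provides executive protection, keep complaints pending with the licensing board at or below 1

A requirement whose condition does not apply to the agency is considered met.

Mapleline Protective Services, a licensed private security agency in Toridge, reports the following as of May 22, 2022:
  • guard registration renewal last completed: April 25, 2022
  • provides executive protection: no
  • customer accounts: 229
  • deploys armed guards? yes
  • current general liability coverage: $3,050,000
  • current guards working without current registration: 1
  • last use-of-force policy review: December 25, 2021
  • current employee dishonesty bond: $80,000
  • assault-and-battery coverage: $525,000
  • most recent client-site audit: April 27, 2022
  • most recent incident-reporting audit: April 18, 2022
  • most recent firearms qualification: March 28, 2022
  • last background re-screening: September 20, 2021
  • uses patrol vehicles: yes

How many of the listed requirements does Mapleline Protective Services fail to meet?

1. condition 'deploys armed guards' holds; guards working without current registration 1 ≤ 1 → met
2. incident-reporting audit 34 days ago vs limit 30 → not met
3. guard registration renewal 27 days ago vs limit 30 → met
4. assault-and-battery coverage $525,000 ≥ $450,000 → met
5. client-site audit 25 days ago vs limit 30 → met
6. employee dishonesty bond $80,000 ≥ $80,000 → met
7. firearms qualification 55 days ago vs limit 60 → met
8. general liability coverage $3,050,000 ≥ $2,975,000 → met
9. condition 'uses patrol vehicles' holds; use-of-force policy review 148 days ago vs limit 180 → met
10. background re-screening 244 days ago vs limit 270 → met
11. condition 'provides executive protection' does not hold → requirement n/a → met
Not met: 1 of 11

1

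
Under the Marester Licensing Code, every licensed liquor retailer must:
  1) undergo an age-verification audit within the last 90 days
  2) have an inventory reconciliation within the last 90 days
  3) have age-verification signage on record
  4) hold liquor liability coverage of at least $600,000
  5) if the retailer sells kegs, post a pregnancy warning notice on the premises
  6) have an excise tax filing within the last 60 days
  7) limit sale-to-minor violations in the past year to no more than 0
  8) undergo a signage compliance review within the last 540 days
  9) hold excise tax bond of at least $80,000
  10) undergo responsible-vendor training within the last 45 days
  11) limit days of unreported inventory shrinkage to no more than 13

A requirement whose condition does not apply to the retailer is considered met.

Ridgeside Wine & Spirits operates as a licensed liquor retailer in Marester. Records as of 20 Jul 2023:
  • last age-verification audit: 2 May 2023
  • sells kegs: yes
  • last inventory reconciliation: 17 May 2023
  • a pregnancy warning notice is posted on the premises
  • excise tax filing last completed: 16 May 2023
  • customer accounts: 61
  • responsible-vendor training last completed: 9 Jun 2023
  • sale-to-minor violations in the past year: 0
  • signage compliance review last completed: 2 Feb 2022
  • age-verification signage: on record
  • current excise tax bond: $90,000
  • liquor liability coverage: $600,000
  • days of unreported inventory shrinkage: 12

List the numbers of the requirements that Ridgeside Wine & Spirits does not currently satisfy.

6

1. age-verification audit 79 days ago vs limit 90 → met
2. inventory reconciliation 64 days ago vs limit 90 → met
3. age-verification signage present → met
4. liquor liability coverage $600,000 ≥ $600,000 → met
5. condition 'sells kegs' holds; pregnancy warning notice present → met
6. excise tax filing 65 days ago vs limit 60 → not met
7. sale-to-minor violations in the past year 0 ≤ 0 → met
8. signage compliance review 533 days ago vs limit 540 → met
9. excise tax bond $90,000 ≥ $80,000 → met
10. responsible-vendor training 41 days ago vs limit 45 → met
11. days of unreported inventory shrinkage 12 ≤ 13 → met
Not met: 6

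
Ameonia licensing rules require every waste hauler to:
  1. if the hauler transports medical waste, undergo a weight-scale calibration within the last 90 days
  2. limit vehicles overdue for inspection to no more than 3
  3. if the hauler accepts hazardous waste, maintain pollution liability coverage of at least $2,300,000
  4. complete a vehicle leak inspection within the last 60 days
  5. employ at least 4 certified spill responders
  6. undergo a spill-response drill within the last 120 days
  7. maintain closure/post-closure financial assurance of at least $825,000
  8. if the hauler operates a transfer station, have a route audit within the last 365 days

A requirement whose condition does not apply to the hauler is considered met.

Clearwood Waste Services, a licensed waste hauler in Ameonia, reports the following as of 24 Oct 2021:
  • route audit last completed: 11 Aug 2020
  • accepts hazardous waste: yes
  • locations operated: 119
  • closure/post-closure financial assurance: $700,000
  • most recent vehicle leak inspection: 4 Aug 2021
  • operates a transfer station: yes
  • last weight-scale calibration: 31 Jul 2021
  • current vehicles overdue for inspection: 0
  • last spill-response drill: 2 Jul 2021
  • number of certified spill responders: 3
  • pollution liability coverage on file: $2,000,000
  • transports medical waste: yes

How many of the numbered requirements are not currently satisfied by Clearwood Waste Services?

1. condition 'transports medical waste' holds; weight-scale calibration 85 days ago vs limit 90 → met
2. vehicles overdue for inspection 0 ≤ 3 → met
3. condition 'accepts hazardous waste' holds; pollution liability coverage $2,000,000 < $2,300,000 → not met
4. vehicle leak inspection 81 days ago vs limit 60 → not met
5. certified spill responders 3 < 4 → not met
6. spill-response drill 114 days ago vs limit 120 → met
7. closure/post-closure financial assurance $700,000 < $825,000 → not met
8. condition 'operates a transfer station' holds; route audit 439 days ago vs limit 365 → not met
Not met: 5 of 8

5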